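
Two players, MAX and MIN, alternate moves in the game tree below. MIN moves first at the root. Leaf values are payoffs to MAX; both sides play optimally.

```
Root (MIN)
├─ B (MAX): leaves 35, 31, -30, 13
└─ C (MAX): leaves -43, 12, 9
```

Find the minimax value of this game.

B (MAX): max(35, 31, -30, 13) = 35
C (MAX): max(-43, 12, 9) = 12
Root (MIN): min(35, 12) = 12

12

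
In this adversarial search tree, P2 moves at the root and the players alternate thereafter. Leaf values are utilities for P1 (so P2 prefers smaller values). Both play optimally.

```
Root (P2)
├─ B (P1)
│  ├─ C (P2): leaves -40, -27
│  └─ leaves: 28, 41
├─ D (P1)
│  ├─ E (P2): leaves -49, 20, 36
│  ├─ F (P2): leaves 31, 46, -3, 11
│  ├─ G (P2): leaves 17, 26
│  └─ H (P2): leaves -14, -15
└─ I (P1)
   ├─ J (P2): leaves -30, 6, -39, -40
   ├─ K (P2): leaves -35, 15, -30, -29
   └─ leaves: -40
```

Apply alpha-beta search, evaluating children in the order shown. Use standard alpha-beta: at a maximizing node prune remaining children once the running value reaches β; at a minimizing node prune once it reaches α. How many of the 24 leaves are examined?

23

C [α=-∞,β=+∞]: v=-40
B [α=-∞,β=+∞]: v=41
E [α=-∞,β=41]: v=-49
F [α=-49,β=41]: v=-3
G [α=-3,β=41]: v=17
H [α=17,β=41]: v=-14 after child 1 ≤ α → α-cutoff, skip 1
D [α=-∞,β=41]: v=17
J [α=-∞,β=17]: v=-40
K [α=-40,β=17]: v=-35
I [α=-∞,β=17]: v=-35
Root [α=-∞,β=+∞]: v=-35
Leaves evaluated: 23 of 24.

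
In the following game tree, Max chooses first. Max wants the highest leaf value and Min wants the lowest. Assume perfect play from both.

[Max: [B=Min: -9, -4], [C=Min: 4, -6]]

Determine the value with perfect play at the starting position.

B (Min): min(-9, -4) = -9
C (Min): min(4, -6) = -6
Root (Max): max(-9, -6) = -6

-6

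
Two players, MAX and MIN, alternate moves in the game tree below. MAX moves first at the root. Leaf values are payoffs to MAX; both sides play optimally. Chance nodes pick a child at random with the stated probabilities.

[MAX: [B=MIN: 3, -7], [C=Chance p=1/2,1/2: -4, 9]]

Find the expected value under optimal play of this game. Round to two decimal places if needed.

2.5

B (MIN): min(3, -7) = -7
C (Chance): 1/2·-4 + 1/2·9 = 2.5
Root (MAX): max(-7, 2.5) = 2.5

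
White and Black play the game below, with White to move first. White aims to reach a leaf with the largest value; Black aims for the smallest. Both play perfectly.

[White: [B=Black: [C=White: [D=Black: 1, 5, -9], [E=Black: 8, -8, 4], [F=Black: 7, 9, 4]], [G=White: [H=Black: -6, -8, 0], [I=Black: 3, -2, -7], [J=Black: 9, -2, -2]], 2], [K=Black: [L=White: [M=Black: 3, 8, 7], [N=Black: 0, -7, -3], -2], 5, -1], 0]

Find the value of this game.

D (Black): min(1, 5, -9) = -9
E (Black): min(8, -8, 4) = -8
F (Black): min(7, 9, 4) = 4
C (White): max(-9, -8, 4) = 4
H (Black): min(-6, -8, 0) = -8
I (Black): min(3, -2, -7) = -7
J (Black): min(9, -2, -2) = -2
G (White): max(-8, -7, -2) = -2
B (Black): min(4, -2, 2) = -2
M (Black): min(3, 8, 7) = 3
N (Black): min(0, -7, -3) = -7
L (White): max(3, -7, -2) = 3
K (Black): min(3, 5, -1) = -1
Root (White): max(-2, -1, 0) = 0

0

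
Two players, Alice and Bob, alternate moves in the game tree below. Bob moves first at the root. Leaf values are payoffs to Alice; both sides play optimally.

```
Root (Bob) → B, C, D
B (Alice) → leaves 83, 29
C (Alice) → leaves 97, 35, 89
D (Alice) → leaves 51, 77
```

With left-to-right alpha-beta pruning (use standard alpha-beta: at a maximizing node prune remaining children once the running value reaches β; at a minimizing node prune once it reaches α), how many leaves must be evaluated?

B [α=-∞,β=+∞]: v=83
C [α=-∞,β=83]: v=97 after child 1 ≥ β → β-cutoff, skip 2
D [α=-∞,β=83]: v=77
Root [α=-∞,β=+∞]: v=77
Leaves evaluated: 5 of 7.

5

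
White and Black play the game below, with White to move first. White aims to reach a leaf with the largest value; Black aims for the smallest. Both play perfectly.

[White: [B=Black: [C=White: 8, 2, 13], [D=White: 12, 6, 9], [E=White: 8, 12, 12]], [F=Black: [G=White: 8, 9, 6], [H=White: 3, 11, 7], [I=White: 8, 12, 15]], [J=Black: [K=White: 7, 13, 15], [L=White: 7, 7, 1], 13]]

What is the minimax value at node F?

9

G: max(8, 9, 6) = 9
H: max(3, 11, 7) = 11
I: max(8, 12, 15) = 15
F: min(9, 11, 15) = 9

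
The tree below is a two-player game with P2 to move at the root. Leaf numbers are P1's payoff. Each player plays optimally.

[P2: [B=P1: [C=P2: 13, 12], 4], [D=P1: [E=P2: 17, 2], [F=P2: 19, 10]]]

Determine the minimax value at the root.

10

C (P2): min(13, 12) = 12
B (P1): max(12, 4) = 12
E (P2): min(17, 2) = 2
F (P2): min(19, 10) = 10
D (P1): max(2, 10) = 10
Root (P2): min(12, 10) = 10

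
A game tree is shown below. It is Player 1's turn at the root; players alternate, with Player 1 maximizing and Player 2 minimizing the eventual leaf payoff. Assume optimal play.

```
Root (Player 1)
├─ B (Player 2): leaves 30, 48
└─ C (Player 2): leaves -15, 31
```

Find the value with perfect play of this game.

30

B (Player 2): min(30, 48) = 30
C (Player 2): min(-15, 31) = -15
Root (Player 1): max(30, -15) = 30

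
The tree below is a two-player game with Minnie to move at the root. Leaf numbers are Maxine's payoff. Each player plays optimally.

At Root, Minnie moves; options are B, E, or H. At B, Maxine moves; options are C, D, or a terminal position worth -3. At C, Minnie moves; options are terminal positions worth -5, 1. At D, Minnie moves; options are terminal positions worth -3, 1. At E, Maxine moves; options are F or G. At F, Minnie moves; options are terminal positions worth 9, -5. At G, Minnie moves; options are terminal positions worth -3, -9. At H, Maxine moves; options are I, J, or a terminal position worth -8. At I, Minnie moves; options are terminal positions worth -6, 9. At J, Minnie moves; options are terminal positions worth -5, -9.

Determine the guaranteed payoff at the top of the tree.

C (Minnie): min(-5, 1) = -5
D (Minnie): min(-3, 1) = -3
B (Maxine): max(-5, -3, -3) = -3
F (Minnie): min(9, -5) = -5
G (Minnie): min(-3, -9) = -9
E (Maxine): max(-5, -9) = -5
I (Minnie): min(-6, 9) = -6
J (Minnie): min(-5, -9) = -9
H (Maxine): max(-6, -9, -8) = -6
Root (Minnie): min(-3, -5, -6) = -6

-6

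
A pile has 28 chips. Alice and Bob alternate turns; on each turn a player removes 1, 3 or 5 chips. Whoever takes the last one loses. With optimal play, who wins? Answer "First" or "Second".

First

Positions where the player to move wins (W) vs loses (L):
i:   0  1  2  3  4  5  6  7  8  9 10 11 12 13 14 15 16 17 18 19 20 21 22 23 24 25 26 27 28
     W  L  W  L  W  L  W  L  W  L  W  L  W  L  W  L  W  L  W  L  W  L  W  L  W  L  W  L  W
Position 28 is W, so the first player wins.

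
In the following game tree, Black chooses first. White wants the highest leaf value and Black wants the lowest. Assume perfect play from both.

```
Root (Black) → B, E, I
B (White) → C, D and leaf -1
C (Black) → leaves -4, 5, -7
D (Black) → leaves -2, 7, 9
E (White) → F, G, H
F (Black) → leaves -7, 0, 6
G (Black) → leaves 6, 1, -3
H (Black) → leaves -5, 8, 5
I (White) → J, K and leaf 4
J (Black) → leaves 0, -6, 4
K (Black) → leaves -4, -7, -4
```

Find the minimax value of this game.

C (Black): min(-4, 5, -7) = -7
D (Black): min(-2, 7, 9) = -2
B (White): max(-7, -2, -1) = -1
F (Black): min(-7, 0, 6) = -7
G (Black): min(6, 1, -3) = -3
H (Black): min(-5, 8, 5) = -5
E (White): max(-7, -3, -5) = -3
J (Black): min(0, -6, 4) = -6
K (Black): min(-4, -7, -4) = -7
I (White): max(-6, -7, 4) = 4
Root (Black): min(-1, -3, 4) = -3

-3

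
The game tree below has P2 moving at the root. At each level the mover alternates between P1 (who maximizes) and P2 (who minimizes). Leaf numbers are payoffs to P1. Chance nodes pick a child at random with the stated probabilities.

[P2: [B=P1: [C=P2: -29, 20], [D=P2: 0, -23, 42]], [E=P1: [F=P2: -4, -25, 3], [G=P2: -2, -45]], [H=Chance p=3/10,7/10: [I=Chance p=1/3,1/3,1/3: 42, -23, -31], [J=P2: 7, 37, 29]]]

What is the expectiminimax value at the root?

-25

C (P2): min(-29, 20) = -29
D (P2): min(0, -23, 42) = -23
B (P1): max(-29, -23) = -23
F (P2): min(-4, -25, 3) = -25
G (P2): min(-2, -45) = -45
E (P1): max(-25, -45) = -25
I (Chance): 1/3·42 + 1/3·-23 + 1/3·-31 = -4
J (P2): min(7, 37, 29) = 7
H (Chance): 3/10·-4 + 7/10·7 = 3.7
Root (P2): min(-23, -25, 3.7) = -25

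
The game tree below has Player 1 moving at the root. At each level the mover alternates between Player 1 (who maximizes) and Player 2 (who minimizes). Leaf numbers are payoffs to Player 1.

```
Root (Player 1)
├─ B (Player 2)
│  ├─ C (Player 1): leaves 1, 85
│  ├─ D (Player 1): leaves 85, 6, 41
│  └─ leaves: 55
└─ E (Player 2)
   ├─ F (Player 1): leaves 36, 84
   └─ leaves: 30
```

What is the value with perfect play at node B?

55

C: max(1, 85) = 85
D: max(85, 6, 41) = 85
B: min(85, 85, 55) = 55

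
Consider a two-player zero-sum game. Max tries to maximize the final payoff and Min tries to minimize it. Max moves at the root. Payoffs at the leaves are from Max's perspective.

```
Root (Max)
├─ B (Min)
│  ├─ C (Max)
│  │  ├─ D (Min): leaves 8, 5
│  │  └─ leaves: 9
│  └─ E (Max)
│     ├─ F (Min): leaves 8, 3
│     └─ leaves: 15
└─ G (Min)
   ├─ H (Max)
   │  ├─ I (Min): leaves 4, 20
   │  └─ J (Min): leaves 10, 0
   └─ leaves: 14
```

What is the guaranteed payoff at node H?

4

I: min(4, 20) = 4
J: min(10, 0) = 0
H: max(4, 0) = 4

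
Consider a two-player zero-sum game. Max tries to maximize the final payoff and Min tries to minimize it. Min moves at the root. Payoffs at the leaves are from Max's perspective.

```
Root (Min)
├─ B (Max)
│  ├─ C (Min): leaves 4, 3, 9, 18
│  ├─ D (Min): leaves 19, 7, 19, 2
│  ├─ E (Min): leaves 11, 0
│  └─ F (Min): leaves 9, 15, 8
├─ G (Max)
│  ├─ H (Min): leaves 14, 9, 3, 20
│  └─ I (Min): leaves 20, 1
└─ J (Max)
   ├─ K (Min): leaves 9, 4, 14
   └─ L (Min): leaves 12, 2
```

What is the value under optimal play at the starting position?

C (Min): min(4, 3, 9, 18) = 3
D (Min): min(19, 7, 19, 2) = 2
E (Min): min(11, 0) = 0
F (Min): min(9, 15, 8) = 8
B (Max): max(3, 2, 0, 8) = 8
H (Min): min(14, 9, 3, 20) = 3
I (Min): min(20, 1) = 1
G (Max): max(3, 1) = 3
K (Min): min(9, 4, 14) = 4
L (Min): min(12, 2) = 2
J (Max): max(4, 2) = 4
Root (Min): min(8, 3, 4) = 3

3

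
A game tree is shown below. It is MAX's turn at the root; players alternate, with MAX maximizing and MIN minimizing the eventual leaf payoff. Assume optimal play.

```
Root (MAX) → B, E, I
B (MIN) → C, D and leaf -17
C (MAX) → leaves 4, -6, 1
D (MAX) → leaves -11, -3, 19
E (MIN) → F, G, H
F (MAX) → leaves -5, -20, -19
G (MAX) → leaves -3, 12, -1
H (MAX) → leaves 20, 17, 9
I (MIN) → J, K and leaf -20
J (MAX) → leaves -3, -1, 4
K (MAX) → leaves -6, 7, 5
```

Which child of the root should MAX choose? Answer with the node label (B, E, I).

E

C (MAX): max(4, -6, 1) = 4
D (MAX): max(-11, -3, 19) = 19
B (MIN): min(4, 19, -17) = -17
F (MAX): max(-5, -20, -19) = -5
G (MAX): max(-3, 12, -1) = 12
H (MAX): max(20, 17, 9) = 20
E (MIN): min(-5, 12, 20) = -5
J (MAX): max(-3, -1, 4) = 4
K (MAX): max(-6, 7, 5) = 7
I (MIN): min(4, 7, -20) = -20
Root (MAX): max(-17, -5, -20) = -5
MAX picks the child with the highest value: E (value -5).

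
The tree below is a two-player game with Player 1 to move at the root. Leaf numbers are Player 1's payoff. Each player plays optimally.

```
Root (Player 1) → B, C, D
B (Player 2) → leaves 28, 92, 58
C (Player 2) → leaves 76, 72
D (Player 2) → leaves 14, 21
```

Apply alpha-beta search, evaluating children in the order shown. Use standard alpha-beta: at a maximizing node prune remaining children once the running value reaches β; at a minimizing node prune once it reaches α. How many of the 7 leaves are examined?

6

B [α=-∞,β=+∞]: v=28
C [α=28,β=+∞]: v=72
D [α=72,β=+∞]: v=14 after child 1 ≤ α → α-cutoff, skip 1
Root [α=-∞,β=+∞]: v=72
Leaves evaluated: 6 of 7.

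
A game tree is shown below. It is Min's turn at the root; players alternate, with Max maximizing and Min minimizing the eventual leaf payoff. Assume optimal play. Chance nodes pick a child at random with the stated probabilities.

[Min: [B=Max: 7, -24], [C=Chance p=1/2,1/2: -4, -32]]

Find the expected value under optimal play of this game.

B (Max): max(7, -24) = 7
C (Chance): 1/2·-4 + 1/2·-32 = -18
Root (Min): min(7, -18) = -18

-18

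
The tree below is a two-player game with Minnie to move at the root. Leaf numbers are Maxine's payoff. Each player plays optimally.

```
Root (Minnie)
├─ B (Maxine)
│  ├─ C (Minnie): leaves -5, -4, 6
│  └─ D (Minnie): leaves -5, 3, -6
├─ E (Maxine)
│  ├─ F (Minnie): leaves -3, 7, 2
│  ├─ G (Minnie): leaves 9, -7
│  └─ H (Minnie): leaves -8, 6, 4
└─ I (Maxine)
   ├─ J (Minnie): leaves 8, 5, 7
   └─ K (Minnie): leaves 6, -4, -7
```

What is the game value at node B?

-5

C: min(-5, -4, 6) = -5
D: min(-5, 3, -6) = -6
B: max(-5, -6) = -5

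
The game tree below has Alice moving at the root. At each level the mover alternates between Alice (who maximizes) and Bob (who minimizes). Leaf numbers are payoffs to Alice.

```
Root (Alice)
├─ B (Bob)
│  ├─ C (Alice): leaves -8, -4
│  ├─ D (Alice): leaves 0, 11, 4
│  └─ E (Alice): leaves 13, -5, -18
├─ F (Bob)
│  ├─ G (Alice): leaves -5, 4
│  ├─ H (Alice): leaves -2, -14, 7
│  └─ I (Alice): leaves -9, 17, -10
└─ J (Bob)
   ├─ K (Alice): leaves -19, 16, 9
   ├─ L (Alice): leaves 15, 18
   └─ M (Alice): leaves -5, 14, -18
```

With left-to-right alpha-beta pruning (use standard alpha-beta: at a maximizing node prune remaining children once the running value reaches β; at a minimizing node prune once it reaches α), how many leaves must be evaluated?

19

C [α=-∞,β=+∞]: v=-4
D [α=-∞,β=-4]: v=0 after child 1 ≥ β → β-cutoff, skip 2
E [α=-∞,β=-4]: v=13 after child 1 ≥ β → β-cutoff, skip 2
B [α=-∞,β=+∞]: v=-4
G [α=-4,β=+∞]: v=4
H [α=-4,β=4]: v=7
I [α=-4,β=4]: v=17 after child 2 ≥ β → β-cutoff, skip 1
F [α=-4,β=+∞]: v=4
K [α=4,β=+∞]: v=16
L [α=4,β=16]: v=18
M [α=4,β=16]: v=14
J [α=4,β=+∞]: v=14
Root [α=-∞,β=+∞]: v=14
Leaves evaluated: 19 of 24.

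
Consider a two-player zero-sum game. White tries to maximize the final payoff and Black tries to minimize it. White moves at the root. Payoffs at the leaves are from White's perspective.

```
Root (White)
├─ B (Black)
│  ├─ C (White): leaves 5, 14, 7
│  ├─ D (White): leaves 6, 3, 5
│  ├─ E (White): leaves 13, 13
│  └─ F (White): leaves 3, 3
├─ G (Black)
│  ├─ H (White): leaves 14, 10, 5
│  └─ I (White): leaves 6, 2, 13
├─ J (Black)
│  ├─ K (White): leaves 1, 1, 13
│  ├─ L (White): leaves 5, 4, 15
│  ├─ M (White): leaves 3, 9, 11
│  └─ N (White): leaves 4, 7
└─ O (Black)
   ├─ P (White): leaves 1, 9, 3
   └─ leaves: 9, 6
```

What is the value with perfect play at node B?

C: max(5, 14, 7) = 14
D: max(6, 3, 5) = 6
E: max(13, 13) = 13
F: max(3, 3) = 3
B: min(14, 6, 13, 3) = 3

3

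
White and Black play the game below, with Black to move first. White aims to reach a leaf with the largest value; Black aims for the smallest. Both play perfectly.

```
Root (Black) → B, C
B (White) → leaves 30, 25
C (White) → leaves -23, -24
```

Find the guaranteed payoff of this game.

B (White): max(30, 25) = 30
C (White): max(-23, -24) = -23
Root (Black): min(30, -23) = -23

-23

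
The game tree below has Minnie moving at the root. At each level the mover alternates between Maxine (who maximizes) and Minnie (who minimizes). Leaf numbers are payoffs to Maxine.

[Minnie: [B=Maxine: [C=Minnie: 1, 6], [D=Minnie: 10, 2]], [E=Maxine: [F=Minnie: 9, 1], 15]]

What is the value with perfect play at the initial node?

C (Minnie): min(1, 6) = 1
D (Minnie): min(10, 2) = 2
B (Maxine): max(1, 2) = 2
F (Minnie): min(9, 1) = 1
E (Maxine): max(1, 15) = 15
Root (Minnie): min(2, 15) = 2

2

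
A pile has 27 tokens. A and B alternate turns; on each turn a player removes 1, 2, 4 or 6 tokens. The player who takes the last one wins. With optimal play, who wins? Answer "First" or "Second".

Second

Positions where the player to move wins (W) vs loses (L):
i:   0  1  2  3  4  5  6  7  8  9 10 11 12 13 14 15 16 17 18 19 20 21 22 23 24 25 26 27
     L  W  W  L  W  W  W  W  L  W  W  L  W  W  W  W  L  W  W  L  W  W  W  W  L  W  W  L
Position 27 is L, so the second player wins.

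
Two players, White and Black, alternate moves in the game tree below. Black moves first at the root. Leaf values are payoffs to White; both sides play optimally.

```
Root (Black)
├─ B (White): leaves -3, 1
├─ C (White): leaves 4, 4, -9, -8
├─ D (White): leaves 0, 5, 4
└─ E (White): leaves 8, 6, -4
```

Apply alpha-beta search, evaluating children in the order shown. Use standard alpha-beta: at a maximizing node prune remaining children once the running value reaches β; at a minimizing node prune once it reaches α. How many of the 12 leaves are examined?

6

B [α=-∞,β=+∞]: v=1
C [α=-∞,β=1]: v=4 after child 1 ≥ β → β-cutoff, skip 3
D [α=-∞,β=1]: v=5 after child 2 ≥ β → β-cutoff, skip 1
E [α=-∞,β=1]: v=8 after child 1 ≥ β → β-cutoff, skip 2
Root [α=-∞,β=+∞]: v=1
Leaves evaluated: 6 of 12.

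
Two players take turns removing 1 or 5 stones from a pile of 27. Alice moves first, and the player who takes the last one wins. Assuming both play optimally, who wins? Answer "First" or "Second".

Mark each pile size as W (mover wins) or L (mover loses):
i:   0  1  2  3  4  5  6  7  8  9 10 11 12 13 14 15 16 17 18 19 20 21 22 23 24 25 26 27
     L  W  L  W  L  W  L  W  L  W  L  W  L  W  L  W  L  W  L  W  L  W  L  W  L  W  L  W
Position 27 is W, so the first player wins.

First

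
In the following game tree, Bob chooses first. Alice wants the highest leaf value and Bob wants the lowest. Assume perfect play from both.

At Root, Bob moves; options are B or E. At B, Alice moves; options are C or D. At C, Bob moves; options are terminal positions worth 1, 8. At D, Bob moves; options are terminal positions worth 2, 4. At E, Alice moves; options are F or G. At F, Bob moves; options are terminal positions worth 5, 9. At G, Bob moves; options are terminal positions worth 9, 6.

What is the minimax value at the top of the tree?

C (Bob): min(1, 8) = 1
D (Bob): min(2, 4) = 2
B (Alice): max(1, 2) = 2
F (Bob): min(5, 9) = 5
G (Bob): min(9, 6) = 6
E (Alice): max(5, 6) = 6
Root (Bob): min(2, 6) = 2

2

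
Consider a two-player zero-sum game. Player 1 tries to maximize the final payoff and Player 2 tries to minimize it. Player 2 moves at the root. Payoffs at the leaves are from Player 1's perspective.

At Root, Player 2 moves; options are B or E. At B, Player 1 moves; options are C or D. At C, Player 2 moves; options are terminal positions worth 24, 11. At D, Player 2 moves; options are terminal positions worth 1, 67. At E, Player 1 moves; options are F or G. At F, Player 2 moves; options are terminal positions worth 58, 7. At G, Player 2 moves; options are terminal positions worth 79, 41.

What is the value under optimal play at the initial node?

C (Player 2): min(24, 11) = 11
D (Player 2): min(1, 67) = 1
B (Player 1): max(11, 1) = 11
F (Player 2): min(58, 7) = 7
G (Player 2): min(79, 41) = 41
E (Player 1): max(7, 41) = 41
Root (Player 2): min(11, 41) = 11

11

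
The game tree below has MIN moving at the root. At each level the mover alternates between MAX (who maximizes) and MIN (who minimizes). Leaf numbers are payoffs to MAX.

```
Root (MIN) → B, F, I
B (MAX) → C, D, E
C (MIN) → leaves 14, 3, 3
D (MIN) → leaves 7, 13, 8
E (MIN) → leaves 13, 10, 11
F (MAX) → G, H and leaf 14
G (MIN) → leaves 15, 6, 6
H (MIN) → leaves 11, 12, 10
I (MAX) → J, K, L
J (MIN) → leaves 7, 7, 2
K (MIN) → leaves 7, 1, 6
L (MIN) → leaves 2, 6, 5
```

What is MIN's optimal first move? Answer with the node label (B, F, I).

I

C (MIN): min(14, 3, 3) = 3
D (MIN): min(7, 13, 8) = 7
E (MIN): min(13, 10, 11) = 10
B (MAX): max(3, 7, 10) = 10
G (MIN): min(15, 6, 6) = 6
H (MIN): min(11, 12, 10) = 10
F (MAX): max(6, 10, 14) = 14
J (MIN): min(7, 7, 2) = 2
K (MIN): min(7, 1, 6) = 1
L (MIN): min(2, 6, 5) = 2
I (MAX): max(2, 1, 2) = 2
Root (MIN): min(10, 14, 2) = 2
MIN picks the child with the lowest value: I (value 2).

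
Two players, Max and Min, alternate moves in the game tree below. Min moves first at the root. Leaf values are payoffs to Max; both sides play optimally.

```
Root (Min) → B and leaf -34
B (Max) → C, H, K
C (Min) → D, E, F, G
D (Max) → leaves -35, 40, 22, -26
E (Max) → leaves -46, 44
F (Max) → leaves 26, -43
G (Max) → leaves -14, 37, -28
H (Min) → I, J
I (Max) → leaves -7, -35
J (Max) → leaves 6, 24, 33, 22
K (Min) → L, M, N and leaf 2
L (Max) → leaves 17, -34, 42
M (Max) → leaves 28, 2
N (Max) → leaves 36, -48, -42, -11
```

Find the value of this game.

D (Max): max(-35, 40, 22, -26) = 40
E (Max): max(-46, 44) = 44
F (Max): max(26, -43) = 26
G (Max): max(-14, 37, -28) = 37
C (Min): min(40, 44, 26, 37) = 26
I (Max): max(-7, -35) = -7
J (Max): max(6, 24, 33, 22) = 33
H (Min): min(-7, 33) = -7
L (Max): max(17, -34, 42) = 42
M (Max): max(28, 2) = 28
N (Max): max(36, -48, -42, -11) = 36
K (Min): min(42, 28, 36, 2) = 2
B (Max): max(26, -7, 2) = 26
Root (Min): min(26, -34) = -34

-34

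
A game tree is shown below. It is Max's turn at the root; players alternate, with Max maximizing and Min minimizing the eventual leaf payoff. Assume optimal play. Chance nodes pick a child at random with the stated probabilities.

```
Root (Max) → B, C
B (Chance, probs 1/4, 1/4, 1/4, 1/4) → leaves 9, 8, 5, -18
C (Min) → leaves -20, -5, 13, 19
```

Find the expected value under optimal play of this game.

1

B (Chance): 1/4·9 + 1/4·8 + 1/4·5 + 1/4·-18 = 1
C (Min): min(-20, -5, 13, 19) = -20
Root (Max): max(1, -20) = 1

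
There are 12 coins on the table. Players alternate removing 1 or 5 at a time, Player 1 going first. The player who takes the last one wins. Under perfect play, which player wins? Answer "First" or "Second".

i:   0  1  2  3  4  5  6  7  8  9 10 11 12
     L  W  L  W  L  W  L  W  L  W  L  W  L
Position 12 is L, so the second player wins.

Second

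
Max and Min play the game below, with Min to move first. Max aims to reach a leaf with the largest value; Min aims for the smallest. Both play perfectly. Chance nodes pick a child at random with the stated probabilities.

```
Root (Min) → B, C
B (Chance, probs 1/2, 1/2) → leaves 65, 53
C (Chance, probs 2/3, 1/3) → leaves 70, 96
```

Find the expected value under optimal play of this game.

59

B (Chance): 1/2·65 + 1/2·53 = 59
C (Chance): 2/3·70 + 1/3·96 = 78.67
Root (Min): min(59, 78.67) = 59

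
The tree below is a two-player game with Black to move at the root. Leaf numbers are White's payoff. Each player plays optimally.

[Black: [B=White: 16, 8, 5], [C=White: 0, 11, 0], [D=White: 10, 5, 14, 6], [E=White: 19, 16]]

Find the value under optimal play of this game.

11

B (White): max(16, 8, 5) = 16
C (White): max(0, 11, 0) = 11
D (White): max(10, 5, 14, 6) = 14
E (White): max(19, 16) = 19
Root (Black): min(16, 11, 14, 19) = 11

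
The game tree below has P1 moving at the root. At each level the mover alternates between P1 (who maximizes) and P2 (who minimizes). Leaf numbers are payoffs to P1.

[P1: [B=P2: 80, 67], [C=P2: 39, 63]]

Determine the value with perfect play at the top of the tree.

67

B (P2): min(80, 67) = 67
C (P2): min(39, 63) = 39
Root (P1): max(67, 39) = 67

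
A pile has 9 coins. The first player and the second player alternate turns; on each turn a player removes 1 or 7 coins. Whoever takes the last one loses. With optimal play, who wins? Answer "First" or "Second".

Second

Compute winning (W) and losing (L) positions by backward induction:
i:   0  1  2  3  4  5  6  7  8  9
     W  L  W  L  W  L  W  L  W  L
Position 9 is L, so the second player wins.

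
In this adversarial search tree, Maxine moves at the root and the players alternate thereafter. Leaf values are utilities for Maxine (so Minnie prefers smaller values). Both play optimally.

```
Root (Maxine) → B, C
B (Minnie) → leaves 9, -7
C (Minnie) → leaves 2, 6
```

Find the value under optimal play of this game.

B (Minnie): min(9, -7) = -7
C (Minnie): min(2, 6) = 2
Root (Maxine): max(-7, 2) = 2

2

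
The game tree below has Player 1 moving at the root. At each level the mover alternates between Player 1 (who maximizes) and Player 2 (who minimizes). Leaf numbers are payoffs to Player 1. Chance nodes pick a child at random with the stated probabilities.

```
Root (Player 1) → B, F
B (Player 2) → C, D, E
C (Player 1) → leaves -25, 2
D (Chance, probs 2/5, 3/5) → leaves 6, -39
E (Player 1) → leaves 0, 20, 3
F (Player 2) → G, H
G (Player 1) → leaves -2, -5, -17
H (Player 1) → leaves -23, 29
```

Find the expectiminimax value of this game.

C (Player 1): max(-25, 2) = 2
D (Chance): 2/5·6 + 3/5·-39 = -21
E (Player 1): max(0, 20, 3) = 20
B (Player 2): min(2, -21, 20) = -21
G (Player 1): max(-2, -5, -17) = -2
H (Player 1): max(-23, 29) = 29
F (Player 2): min(-2, 29) = -2
Root (Player 1): max(-21, -2) = -2

-2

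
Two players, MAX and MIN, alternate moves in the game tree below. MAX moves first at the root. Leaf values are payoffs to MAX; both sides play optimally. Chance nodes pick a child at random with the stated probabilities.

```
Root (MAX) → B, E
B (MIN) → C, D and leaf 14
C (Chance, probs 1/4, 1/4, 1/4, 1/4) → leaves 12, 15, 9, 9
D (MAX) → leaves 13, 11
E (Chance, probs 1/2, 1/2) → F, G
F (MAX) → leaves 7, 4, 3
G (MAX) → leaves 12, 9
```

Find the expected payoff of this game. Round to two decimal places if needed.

C (Chance): 1/4·12 + 1/4·15 + 1/4·9 + 1/4·9 = 11.25
D (MAX): max(13, 11) = 13
B (MIN): min(11.25, 13, 14) = 11.25
F (MAX): max(7, 4, 3) = 7
G (MAX): max(12, 9) = 12
E (Chance): 1/2·7 + 1/2·12 = 9.5
Root (MAX): max(11.25, 9.5) = 11.25

11.25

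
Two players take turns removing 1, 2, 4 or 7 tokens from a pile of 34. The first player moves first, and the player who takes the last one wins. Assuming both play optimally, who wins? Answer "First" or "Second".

Positions where the player to move wins (W) vs loses (L):
i:   0  1  2  3  4  5  6  7  8  9 10 11 12 13 14 15 16 17 18 19 20 21 22 23 24 25 26 27 28 29 30 31 32 33 34
     L  W  W  L  W  W  L  W  W  L  W  W  L  W  W  L  W  W  L  W  W  L  W  W  L  W  W  L  W  W  L  W  W  L  W
Position 34 is W, so the first player wins.

First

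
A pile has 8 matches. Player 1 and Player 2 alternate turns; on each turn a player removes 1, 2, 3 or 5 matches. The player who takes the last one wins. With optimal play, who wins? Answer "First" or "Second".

Second

Mark each pile size as W (mover wins) or L (mover loses):
i:   0  1  2  3  4  5  6  7  8
     L  W  W  W  L  W  W  W  L
Position 8 is L, so the second player wins.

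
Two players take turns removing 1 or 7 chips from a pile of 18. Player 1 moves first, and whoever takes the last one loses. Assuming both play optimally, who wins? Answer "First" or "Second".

First

Mark each pile size as W (mover wins) or L (mover loses):
i:   0  1  2  3  4  5  6  7  8  9 10 11 12 13 14 15 16 17 18
     W  L  W  L  W  L  W  L  W  L  W  L  W  L  W  L  W  L  W
Position 18 is W, so the first player wins.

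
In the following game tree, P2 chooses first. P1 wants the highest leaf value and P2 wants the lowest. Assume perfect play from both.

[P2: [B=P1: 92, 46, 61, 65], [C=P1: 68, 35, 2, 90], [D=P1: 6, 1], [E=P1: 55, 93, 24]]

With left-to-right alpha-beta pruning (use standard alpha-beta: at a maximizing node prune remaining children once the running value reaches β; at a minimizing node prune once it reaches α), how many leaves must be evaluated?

B [α=-∞,β=+∞]: v=92
C [α=-∞,β=92]: v=90
D [α=-∞,β=90]: v=6
E [α=-∞,β=6]: v=55 after child 1 ≥ β → β-cutoff, skip 2
Root [α=-∞,β=+∞]: v=6
Leaves evaluated: 11 of 13.

11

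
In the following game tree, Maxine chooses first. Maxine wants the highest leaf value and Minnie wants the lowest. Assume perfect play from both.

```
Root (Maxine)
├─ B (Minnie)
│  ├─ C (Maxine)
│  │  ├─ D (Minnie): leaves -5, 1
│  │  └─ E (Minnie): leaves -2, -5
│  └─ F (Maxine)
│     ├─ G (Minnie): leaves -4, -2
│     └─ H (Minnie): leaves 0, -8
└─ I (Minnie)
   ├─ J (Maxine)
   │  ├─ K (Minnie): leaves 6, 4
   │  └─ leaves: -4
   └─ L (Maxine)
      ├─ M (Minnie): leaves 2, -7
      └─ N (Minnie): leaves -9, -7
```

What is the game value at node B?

-5

D: min(-5, 1) = -5
E: min(-2, -5) = -5
C: max(-5, -5) = -5
G: min(-4, -2) = -4
H: min(0, -8) = -8
F: max(-4, -8) = -4
B: min(-5, -4) = -5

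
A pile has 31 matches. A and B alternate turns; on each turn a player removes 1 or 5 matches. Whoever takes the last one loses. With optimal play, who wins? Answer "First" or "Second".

Second

Mark each pile size as W (mover wins) or L (mover loses):
i:   0  1  2  3  4  5  6  7  8  9 10 11 12 13 14 15 16 17 18 19 20 21 22 23 24 25 26 27 28 29 30 31
     W  L  W  L  W  L  W  L  W  L  W  L  W  L  W  L  W  L  W  L  W  L  W  L  W  L  W  L  W  L  W  L
Position 31 is L, so the second player wins.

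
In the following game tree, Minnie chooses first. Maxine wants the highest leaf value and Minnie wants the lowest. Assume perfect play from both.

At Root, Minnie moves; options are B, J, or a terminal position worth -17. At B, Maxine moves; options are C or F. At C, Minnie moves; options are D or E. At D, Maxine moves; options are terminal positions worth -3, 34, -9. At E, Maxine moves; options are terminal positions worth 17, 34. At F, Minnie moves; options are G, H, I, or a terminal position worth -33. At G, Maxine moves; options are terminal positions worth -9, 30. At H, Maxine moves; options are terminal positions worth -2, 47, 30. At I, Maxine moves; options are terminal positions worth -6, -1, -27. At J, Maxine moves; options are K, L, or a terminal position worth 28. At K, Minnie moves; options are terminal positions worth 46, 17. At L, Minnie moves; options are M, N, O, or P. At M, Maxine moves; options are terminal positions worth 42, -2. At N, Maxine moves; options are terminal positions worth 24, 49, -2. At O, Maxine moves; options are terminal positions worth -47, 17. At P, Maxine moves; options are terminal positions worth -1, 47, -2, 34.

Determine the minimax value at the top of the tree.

D (Maxine): max(-3, 34, -9) = 34
E (Maxine): max(17, 34) = 34
C (Minnie): min(34, 34) = 34
G (Maxine): max(-9, 30) = 30
H (Maxine): max(-2, 47, 30) = 47
I (Maxine): max(-6, -1, -27) = -1
F (Minnie): min(30, 47, -1, -33) = -33
B (Maxine): max(34, -33) = 34
K (Minnie): min(46, 17) = 17
M (Maxine): max(42, -2) = 42
N (Maxine): max(24, 49, -2) = 49
O (Maxine): max(-47, 17) = 17
P (Maxine): max(-1, 47, -2, 34) = 47
L (Minnie): min(42, 49, 17, 47) = 17
J (Maxine): max(17, 17, 28) = 28
Root (Minnie): min(34, 28, -17) = -17

-17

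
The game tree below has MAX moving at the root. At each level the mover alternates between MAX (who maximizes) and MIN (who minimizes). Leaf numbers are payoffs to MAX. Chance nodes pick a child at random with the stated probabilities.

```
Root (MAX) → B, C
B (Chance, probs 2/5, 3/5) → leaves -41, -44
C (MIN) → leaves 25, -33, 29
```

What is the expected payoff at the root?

B (Chance): 2/5·-41 + 3/5·-44 = -42.8
C (MIN): min(25, -33, 29) = -33
Root (MAX): max(-42.8, -33) = -33

-33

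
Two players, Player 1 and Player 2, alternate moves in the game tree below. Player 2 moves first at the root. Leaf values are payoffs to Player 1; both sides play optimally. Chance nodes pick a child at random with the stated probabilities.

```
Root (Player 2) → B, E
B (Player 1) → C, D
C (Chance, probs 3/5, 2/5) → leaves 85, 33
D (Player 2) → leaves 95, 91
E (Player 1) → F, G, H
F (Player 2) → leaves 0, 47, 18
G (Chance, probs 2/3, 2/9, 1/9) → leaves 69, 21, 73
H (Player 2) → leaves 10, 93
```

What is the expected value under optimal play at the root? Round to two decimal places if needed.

58.78

C (Chance): 3/5·85 + 2/5·33 = 64.2
D (Player 2): min(95, 91) = 91
B (Player 1): max(64.2, 91) = 91
F (Player 2): min(0, 47, 18) = 0
G (Chance): 2/3·69 + 2/9·21 + 1/9·73 = 58.78
H (Player 2): min(10, 93) = 10
E (Player 1): max(0, 58.78, 10) = 58.78
Root (Player 2): min(91, 58.78) = 58.78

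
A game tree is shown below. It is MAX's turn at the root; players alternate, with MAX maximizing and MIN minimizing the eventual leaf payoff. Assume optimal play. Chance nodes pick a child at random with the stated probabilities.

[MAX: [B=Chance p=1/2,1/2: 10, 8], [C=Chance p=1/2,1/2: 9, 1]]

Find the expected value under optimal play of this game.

9

B (Chance): 1/2·10 + 1/2·8 = 9
C (Chance): 1/2·9 + 1/2·1 = 5
Root (MAX): max(9, 5) = 9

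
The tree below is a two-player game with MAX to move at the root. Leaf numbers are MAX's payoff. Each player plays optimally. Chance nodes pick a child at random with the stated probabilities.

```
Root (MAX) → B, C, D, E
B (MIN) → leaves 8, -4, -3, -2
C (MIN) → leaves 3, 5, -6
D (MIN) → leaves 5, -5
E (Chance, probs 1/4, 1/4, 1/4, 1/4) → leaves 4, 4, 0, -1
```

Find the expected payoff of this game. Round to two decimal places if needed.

1.75

B (MIN): min(8, -4, -3, -2) = -4
C (MIN): min(3, 5, -6) = -6
D (MIN): min(5, -5) = -5
E (Chance): 1/4·4 + 1/4·4 + 1/4·0 + 1/4·-1 = 1.75
Root (MAX): max(-4, -6, -5, 1.75) = 1.75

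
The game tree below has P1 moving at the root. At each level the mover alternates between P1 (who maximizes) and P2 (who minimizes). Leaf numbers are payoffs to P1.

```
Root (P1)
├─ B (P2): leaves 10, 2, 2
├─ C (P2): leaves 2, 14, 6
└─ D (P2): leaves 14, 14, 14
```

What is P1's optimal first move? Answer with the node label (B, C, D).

D

B (P2): min(10, 2, 2) = 2
C (P2): min(2, 14, 6) = 2
D (P2): min(14, 14, 14) = 14
Root (P1): max(2, 2, 14) = 14
P1 picks the child with the highest value: D (value 14).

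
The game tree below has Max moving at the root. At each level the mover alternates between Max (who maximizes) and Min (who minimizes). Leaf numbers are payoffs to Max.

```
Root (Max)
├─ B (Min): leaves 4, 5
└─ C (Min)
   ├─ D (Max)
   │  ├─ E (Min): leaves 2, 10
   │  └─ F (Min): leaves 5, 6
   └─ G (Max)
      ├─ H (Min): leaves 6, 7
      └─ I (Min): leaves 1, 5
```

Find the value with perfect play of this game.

5

B (Min): min(4, 5) = 4
E (Min): min(2, 10) = 2
F (Min): min(5, 6) = 5
D (Max): max(2, 5) = 5
H (Min): min(6, 7) = 6
I (Min): min(1, 5) = 1
G (Max): max(6, 1) = 6
C (Min): min(5, 6) = 5
Root (Max): max(4, 5) = 5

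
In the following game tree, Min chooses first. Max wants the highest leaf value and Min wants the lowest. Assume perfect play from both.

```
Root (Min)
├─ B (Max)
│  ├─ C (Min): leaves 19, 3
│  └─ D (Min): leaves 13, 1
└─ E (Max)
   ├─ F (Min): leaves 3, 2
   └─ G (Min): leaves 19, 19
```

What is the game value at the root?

C (Min): min(19, 3) = 3
D (Min): min(13, 1) = 1
B (Max): max(3, 1) = 3
F (Min): min(3, 2) = 2
G (Min): min(19, 19) = 19
E (Max): max(2, 19) = 19
Root (Min): min(3, 19) = 3

3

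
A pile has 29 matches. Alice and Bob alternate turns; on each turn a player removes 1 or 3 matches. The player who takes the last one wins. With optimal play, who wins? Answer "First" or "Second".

Positions where the player to move wins (W) vs loses (L):
i:   0  1  2  3  4  5  6  7  8  9 10 11 12 13 14 15 16 17 18 19 20 21 22 23 24 25 26 27 28 29
     L  W  L  W  L  W  L  W  L  W  L  W  L  W  L  W  L  W  L  W  L  W  L  W  L  W  L  W  L  W
Position 29 is W, so the first player wins.

First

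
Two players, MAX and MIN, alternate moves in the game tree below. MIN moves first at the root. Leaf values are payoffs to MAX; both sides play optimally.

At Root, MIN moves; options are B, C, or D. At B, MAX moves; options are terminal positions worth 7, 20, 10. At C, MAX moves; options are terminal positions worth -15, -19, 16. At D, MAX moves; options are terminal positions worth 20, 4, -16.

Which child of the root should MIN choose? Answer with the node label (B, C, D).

B (MAX): max(7, 20, 10) = 20
C (MAX): max(-15, -19, 16) = 16
D (MAX): max(20, 4, -16) = 20
Root (MIN): min(20, 16, 20) = 16
MIN picks the child with the lowest value: C (value 16).

C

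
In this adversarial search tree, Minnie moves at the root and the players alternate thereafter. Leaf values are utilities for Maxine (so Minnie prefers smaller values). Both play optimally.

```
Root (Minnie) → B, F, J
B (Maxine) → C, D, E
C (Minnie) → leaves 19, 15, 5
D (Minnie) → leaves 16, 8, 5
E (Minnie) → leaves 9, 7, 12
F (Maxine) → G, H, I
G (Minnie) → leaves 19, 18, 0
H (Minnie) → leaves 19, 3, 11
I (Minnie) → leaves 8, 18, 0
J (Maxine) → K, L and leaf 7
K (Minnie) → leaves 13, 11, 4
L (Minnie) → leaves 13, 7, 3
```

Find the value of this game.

3

C (Minnie): min(19, 15, 5) = 5
D (Minnie): min(16, 8, 5) = 5
E (Minnie): min(9, 7, 12) = 7
B (Maxine): max(5, 5, 7) = 7
G (Minnie): min(19, 18, 0) = 0
H (Minnie): min(19, 3, 11) = 3
I (Minnie): min(8, 18, 0) = 0
F (Maxine): max(0, 3, 0) = 3
K (Minnie): min(13, 11, 4) = 4
L (Minnie): min(13, 7, 3) = 3
J (Maxine): max(4, 3, 7) = 7
Root (Minnie): min(7, 3, 7) = 3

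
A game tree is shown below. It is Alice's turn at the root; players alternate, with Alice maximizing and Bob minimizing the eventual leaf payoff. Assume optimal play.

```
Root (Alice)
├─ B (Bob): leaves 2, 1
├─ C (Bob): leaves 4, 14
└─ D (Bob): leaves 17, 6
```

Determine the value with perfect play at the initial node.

6

B (Bob): min(2, 1) = 1
C (Bob): min(4, 14) = 4
D (Bob): min(17, 6) = 6
Root (Alice): max(1, 4, 6) = 6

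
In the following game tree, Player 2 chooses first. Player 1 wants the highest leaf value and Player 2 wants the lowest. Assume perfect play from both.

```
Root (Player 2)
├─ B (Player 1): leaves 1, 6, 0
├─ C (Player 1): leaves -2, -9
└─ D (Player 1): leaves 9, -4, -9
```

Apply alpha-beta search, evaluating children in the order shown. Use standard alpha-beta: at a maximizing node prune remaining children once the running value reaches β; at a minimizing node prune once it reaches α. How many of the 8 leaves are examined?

6

B [α=-∞,β=+∞]: v=6
C [α=-∞,β=6]: v=-2
D [α=-∞,β=-2]: v=9 after child 1 ≥ β → β-cutoff, skip 2
Root [α=-∞,β=+∞]: v=-2
Leaves evaluated: 6 of 8.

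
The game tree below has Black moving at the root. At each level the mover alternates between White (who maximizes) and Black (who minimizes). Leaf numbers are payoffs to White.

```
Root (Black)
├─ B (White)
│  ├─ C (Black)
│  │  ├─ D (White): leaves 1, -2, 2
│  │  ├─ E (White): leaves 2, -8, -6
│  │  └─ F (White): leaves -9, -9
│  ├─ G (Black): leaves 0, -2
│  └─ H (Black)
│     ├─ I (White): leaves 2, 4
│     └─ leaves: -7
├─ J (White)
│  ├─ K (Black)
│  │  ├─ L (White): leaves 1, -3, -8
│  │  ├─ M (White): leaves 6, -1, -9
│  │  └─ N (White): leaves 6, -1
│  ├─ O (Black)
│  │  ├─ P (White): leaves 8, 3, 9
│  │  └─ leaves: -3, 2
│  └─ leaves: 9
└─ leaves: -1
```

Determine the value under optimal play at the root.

D (White): max(1, -2, 2) = 2
E (White): max(2, -8, -6) = 2
F (White): max(-9, -9) = -9
C (Black): min(2, 2, -9) = -9
G (Black): min(0, -2) = -2
I (White): max(2, 4) = 4
H (Black): min(4, -7) = -7
B (White): max(-9, -2, -7) = -2
L (White): max(1, -3, -8) = 1
M (White): max(6, -1, -9) = 6
N (White): max(6, -1) = 6
K (Black): min(1, 6, 6) = 1
P (White): max(8, 3, 9) = 9
O (Black): min(9, -3, 2) = -3
J (White): max(1, -3, 9) = 9
Root (Black): min(-2, 9, -1) = -2

-2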